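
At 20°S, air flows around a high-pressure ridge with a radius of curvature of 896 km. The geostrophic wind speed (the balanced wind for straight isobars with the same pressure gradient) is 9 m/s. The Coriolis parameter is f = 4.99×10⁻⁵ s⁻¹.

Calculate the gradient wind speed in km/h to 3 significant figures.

45.0 km/h

Around a high, pressure-gradient force acts outward with centrifugal, so Coriolis balances both:
fV = (1/ρ)|∂P/∂n| + V²/R  →  V² − fR·V + fR·V_g = 0
With fR = 4.99×10⁻⁵ × 896×10³ m = 44.7 m/s:
V = [fR − √((fR)² − 4 fR V_g)]/2 = [44.7 − √(44.7² − 4×44.7×9)]/2 = 12.5 m/s
Supergeostrophic (V > V_g = 9 m/s), as expected around a high.
Converting: 12.5 m/s × 3.6 = 45.0 km/h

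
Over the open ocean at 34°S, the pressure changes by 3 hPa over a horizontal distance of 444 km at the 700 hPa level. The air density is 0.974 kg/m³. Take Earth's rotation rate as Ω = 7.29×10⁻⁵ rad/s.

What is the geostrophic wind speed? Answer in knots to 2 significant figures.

Coriolis parameter at 34°S:
f = 2Ω sin φ = 2 × 7.29×10⁻⁵ × sin 34° = 8.15×10⁻⁵ s⁻¹
Pressure gradient: |∂P/∂n| = 300 Pa / 444000 m = 6.76×10⁻⁴ Pa/m
Geostrophic balance (pressure-gradient force = Coriolis force):
V_g = (1/(fρ)) |∂P/∂n| = 6.76×10⁻⁴ / (8.15×10⁻⁵ × 0.974) = 8.51 m/s
Converting: 8.51 m/s × 1.944 = 17 knots

17 knots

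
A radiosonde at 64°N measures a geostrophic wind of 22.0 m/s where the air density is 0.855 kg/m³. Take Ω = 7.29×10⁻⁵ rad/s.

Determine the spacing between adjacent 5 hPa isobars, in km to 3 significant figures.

203 km

Coriolis parameter at 64°N:
f = 2Ω sin φ = 2 × 7.29×10⁻⁵ × sin 64° = 1.31×10⁻⁴ s⁻¹
Geostrophic balance rearranged: |∂P/∂n| = f ρ V_g
|∂P/∂n| = 1.31×10⁻⁴ × 0.855 × 22.0 = 2.46×10⁻³ Pa/m
Isobar spacing: Δn = ΔP/|∂P/∂n| = 500 Pa / 2.46×10⁻³ Pa/m = 202845 m ≈ 203 km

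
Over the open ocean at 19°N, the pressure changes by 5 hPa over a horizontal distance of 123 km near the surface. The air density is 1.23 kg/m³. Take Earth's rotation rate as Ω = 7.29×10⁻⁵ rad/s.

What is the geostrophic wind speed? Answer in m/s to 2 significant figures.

70 m/s

Coriolis parameter at 19°N:
f = 2Ω sin φ = 2 × 7.29×10⁻⁵ × sin 19° = 4.75×10⁻⁵ s⁻¹
Pressure gradient: |∂P/∂n| = 500 Pa / 123000 m = 4.07×10⁻³ Pa/m
Geostrophic balance (pressure-gradient force = Coriolis force):
V_g = (1/(fρ)) |∂P/∂n| = 4.07×10⁻³ / (4.75×10⁻⁵ × 1.23) = 69.6 m/s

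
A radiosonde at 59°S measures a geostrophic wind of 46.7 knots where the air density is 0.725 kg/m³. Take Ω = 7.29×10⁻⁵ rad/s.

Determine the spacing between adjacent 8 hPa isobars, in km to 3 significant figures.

Coriolis parameter at 59°S:
f = 2Ω sin φ = 2 × 7.29×10⁻⁵ × sin 59° = 1.25×10⁻⁴ s⁻¹
Wind speed in SI: 46.7 knots = 24.0 m/s
Geostrophic balance rearranged: |∂P/∂n| = f ρ V_g
|∂P/∂n| = 1.25×10⁻⁴ × 0.725 × 24.0 = 2.18×10⁻³ Pa/m
Isobar spacing: Δn = ΔP/|∂P/∂n| = 800 Pa / 2.18×10⁻³ Pa/m = 367514 m ≈ 368 km

368 km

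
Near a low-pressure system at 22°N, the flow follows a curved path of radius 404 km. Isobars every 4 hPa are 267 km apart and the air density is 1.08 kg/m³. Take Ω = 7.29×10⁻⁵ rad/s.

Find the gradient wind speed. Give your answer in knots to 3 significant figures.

Coriolis parameter at 22°N:
f = 2Ω sin φ = 2 × 7.29×10⁻⁵ × sin 22° = 5.46×10⁻⁵ s⁻¹
Pressure gradient: |∂P/∂n| = 400 Pa / 267000 m = 1.50×10⁻³ Pa/m
Geostrophic speed: V_g = |∂P/∂n|/(fρ) = 1.50×10⁻³/(5.46×10⁻⁵ × 1.08) = 25.4 m/s
Around a low, centrifugal force acts outward with Coriolis, so pressure-gradient force balances both:
(1/ρ)|∂P/∂n| = fV + V²/R  →  V² + fR·V − fR·V_g = 0
With fR = 5.46×10⁻⁵ × 404×10³ m = 22.1 m/s:
V = [−fR + √((fR)² + 4 fR V_g)]/2 = [−22.1 + √(22.1² + 4×22.1×25.4)]/2 = 15.1 m/s
Subgeostrophic (V < V_g = 25.4 m/s), as expected around a low.
Converting: 15.1 m/s × 1.944 = 29.3 knots

29.3 knots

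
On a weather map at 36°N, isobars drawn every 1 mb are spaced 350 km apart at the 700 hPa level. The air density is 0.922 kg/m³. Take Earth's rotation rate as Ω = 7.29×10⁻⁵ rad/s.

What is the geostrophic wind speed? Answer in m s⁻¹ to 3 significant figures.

Coriolis parameter at 36°N:
f = 2Ω sin φ = 2 × 7.29×10⁻⁵ × sin 36° = 8.57×10⁻⁵ s⁻¹
Pressure gradient: |∂P/∂n| = 100 Pa / 350000 m = 2.86×10⁻⁴ Pa/m
Geostrophic balance (pressure-gradient force = Coriolis force):
V_g = (1/(fρ)) |∂P/∂n| = 2.86×10⁻⁴ / (8.57×10⁻⁵ × 0.922) = 3.62 m/s

3.62 m s⁻¹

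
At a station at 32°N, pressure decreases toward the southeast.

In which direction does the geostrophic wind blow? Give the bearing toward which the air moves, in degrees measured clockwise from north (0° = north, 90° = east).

The pressure-gradient force points toward the southeast (bearing 135°).
Geostrophic balance: in the Northern Hemisphere the Coriolis force deflects motion to the right, so the geostrophic wind blows 90° to the right of the pressure-gradient force (low pressure on the left).
Rotating 135° by 90° clockwise gives 225° — the wind blows toward the southwest.

225°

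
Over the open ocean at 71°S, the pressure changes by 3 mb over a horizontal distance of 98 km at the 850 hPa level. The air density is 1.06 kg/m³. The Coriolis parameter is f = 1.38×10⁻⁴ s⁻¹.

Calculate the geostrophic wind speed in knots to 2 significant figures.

Pressure gradient: |∂P/∂n| = 300 Pa / 98000 m = 3.06×10⁻³ Pa/m
Geostrophic balance (pressure-gradient force = Coriolis force):
V_g = (1/(fρ)) |∂P/∂n| = 3.06×10⁻³ / (1.38×10⁻⁴ × 1.06) = 20.9 m/s
Converting: 20.9 m/s × 1.944 = 41 knots

41 knots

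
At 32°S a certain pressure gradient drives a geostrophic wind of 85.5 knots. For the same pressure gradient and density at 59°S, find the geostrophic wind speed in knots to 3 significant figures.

52.9 knots

With the same pressure gradient and density, V_g ∝ 1/f ∝ 1/sin φ.
V₂ = V₁ · sin φ₁ / sin φ₂ = 85.5 × sin 32° / sin 59°
V₂ = 85.5 × 0.5299/0.8572 = 52.9 knots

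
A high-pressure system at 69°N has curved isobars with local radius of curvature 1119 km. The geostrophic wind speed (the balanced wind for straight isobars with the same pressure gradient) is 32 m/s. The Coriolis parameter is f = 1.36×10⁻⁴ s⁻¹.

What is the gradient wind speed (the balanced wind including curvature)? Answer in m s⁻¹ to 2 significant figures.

46 m s⁻¹

Around a high, pressure-gradient force acts outward with centrifugal, so Coriolis balances both:
fV = (1/ρ)|∂P/∂n| + V²/R  →  V² − fR·V + fR·V_g = 0
With fR = 1.36×10⁻⁴ × 1119×10³ m = 152 m/s:
V = [fR − √((fR)² − 4 fR V_g)]/2 = [152 − √(152² − 4×152×32)]/2 = 45.8 m/s
Supergeostrophic (V > V_g = 32 m/s), as expected around a high.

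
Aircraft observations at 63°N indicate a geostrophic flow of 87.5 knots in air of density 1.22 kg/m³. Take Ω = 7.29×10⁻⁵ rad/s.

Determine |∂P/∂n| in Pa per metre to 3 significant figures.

7.13×10⁻³ Pa/m

Coriolis parameter at 63°N:
f = 2Ω sin φ = 2 × 7.29×10⁻⁵ × sin 63° = 1.30×10⁻⁴ s⁻¹
Wind speed in SI: 87.5 knots = 45.0 m/s
Geostrophic balance rearranged: |∂P/∂n| = f ρ V_g
|∂P/∂n| = 1.30×10⁻⁴ × 1.22 × 45.0 = 7.13×10⁻³ Pa/m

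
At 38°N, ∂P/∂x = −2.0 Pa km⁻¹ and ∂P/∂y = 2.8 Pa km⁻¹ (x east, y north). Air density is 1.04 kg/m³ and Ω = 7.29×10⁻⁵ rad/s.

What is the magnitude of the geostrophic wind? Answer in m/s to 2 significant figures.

Coriolis parameter at 38°N:
f = 2Ω sin φ = 2 × 7.29×10⁻⁵ × sin 38° = 8.98×10⁻⁵ s⁻¹
Component geostrophic relations (x east, y north):
u_g = −(1/(fρ)) ∂P/∂y,  v_g = (1/(fρ)) ∂P/∂x
u_g = −(2.8×10⁻³)/(8.98×10⁻⁵ × 1.04) = −30.0 m/s;  v_g = (−2.0×10⁻³)/(8.98×10⁻⁵ × 1.04) = −21.4 m/s
|V_g| = √(u_g² + v_g²) = 36.9 m/s

37 m/s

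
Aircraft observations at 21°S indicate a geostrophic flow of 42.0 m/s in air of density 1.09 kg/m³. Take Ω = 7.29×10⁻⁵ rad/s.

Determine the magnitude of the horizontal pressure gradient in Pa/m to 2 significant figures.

2.4×10⁻³ Pa/m

Coriolis parameter at 21°S:
f = 2Ω sin φ = 2 × 7.29×10⁻⁵ × sin 21° = 5.23×10⁻⁵ s⁻¹
Geostrophic balance rearranged: |∂P/∂n| = f ρ V_g
|∂P/∂n| = 5.23×10⁻⁵ × 1.09 × 42.0 = 2.39×10⁻³ Pa/m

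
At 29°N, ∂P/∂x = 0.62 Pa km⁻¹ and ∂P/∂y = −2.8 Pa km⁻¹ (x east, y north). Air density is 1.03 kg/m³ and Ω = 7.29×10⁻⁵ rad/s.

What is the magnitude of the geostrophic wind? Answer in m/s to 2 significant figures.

Coriolis parameter at 29°N:
f = 2Ω sin φ = 2 × 7.29×10⁻⁵ × sin 29° = 7.07×10⁻⁵ s⁻¹
Component geostrophic relations (x east, y north):
u_g = −(1/(fρ)) ∂P/∂y,  v_g = (1/(fρ)) ∂P/∂x
u_g = −(−2.8×10⁻³)/(7.07×10⁻⁵ × 1.03) = 38.5 m/s;  v_g = (0.62×10⁻³)/(7.07×10⁻⁵ × 1.03) = 8.52 m/s
|V_g| = √(u_g² + v_g²) = 39.4 m/s

39 m/s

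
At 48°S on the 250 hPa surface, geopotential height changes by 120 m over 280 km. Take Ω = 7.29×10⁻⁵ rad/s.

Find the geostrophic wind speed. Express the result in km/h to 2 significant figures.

Coriolis parameter at 48°S:
f = 2Ω sin φ = 2 × 7.29×10⁻⁵ × sin 48° = 1.08×10⁻⁴ s⁻¹
Height gradient: |∂Z/∂n| = 120 m / 280000 m = 4.29×10⁻⁴
On a pressure surface, geostrophic balance gives V_g = (g/f)|∂Z/∂n|:
V_g = 9.81 × 4.29×10⁻⁴ / 1.08×10⁻⁴ = 38.8 m/s
Converting: 38.8 m/s × 3.6 = 140 km/h

140 km/h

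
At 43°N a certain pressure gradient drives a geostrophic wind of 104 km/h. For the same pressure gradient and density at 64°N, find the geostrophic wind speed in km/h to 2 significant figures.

79 km/h

With the same pressure gradient and density, V_g ∝ 1/f ∝ 1/sin φ.
V₂ = V₁ · sin φ₁ / sin φ₂ = 104 × sin 43° / sin 64°
V₂ = 104 × 0.6820/0.8988 = 79 km/h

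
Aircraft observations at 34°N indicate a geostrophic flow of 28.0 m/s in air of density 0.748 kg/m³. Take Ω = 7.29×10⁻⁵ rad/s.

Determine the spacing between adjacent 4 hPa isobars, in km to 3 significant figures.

234 km

Coriolis parameter at 34°N:
f = 2Ω sin φ = 2 × 7.29×10⁻⁵ × sin 34° = 8.15×10⁻⁵ s⁻¹
Geostrophic balance rearranged: |∂P/∂n| = f ρ V_g
|∂P/∂n| = 8.15×10⁻⁵ × 0.748 × 28.0 = 1.71×10⁻³ Pa/m
Isobar spacing: Δn = ΔP/|∂P/∂n| = 400 Pa / 1.71×10⁻³ Pa/m = 234251 m ≈ 234 km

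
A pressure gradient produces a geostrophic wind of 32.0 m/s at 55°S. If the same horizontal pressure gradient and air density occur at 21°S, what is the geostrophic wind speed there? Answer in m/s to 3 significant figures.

With the same pressure gradient and density, V_g ∝ 1/f ∝ 1/sin φ.
V₂ = V₁ · sin φ₁ / sin φ₂ = 32.0 × sin 55° / sin 21°
V₂ = 32.0 × 0.8192/0.3584 = 73.1 m/s

73.1 m/s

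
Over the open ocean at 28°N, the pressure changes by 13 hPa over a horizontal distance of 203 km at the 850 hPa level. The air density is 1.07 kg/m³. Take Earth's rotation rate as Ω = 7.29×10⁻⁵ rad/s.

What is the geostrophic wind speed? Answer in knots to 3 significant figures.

Coriolis parameter at 28°N:
f = 2Ω sin φ = 2 × 7.29×10⁻⁵ × sin 28° = 6.84×10⁻⁵ s⁻¹
Pressure gradient: |∂P/∂n| = 1300 Pa / 203000 m = 6.40×10⁻³ Pa/m
Geostrophic balance (pressure-gradient force = Coriolis force):
V_g = (1/(fρ)) |∂P/∂n| = 6.40×10⁻³ / (6.84×10⁻⁵ × 1.07) = 87.4 m/s
Converting: 87.4 m/s × 1.944 = 170 knots

170 knots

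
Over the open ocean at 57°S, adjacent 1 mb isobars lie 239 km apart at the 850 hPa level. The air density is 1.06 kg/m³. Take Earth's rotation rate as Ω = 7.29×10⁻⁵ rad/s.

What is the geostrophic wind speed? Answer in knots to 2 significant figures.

6.3 knots

Coriolis parameter at 57°S:
f = 2Ω sin φ = 2 × 7.29×10⁻⁵ × sin 57° = 1.22×10⁻⁴ s⁻¹
Pressure gradient: |∂P/∂n| = 100 Pa / 239000 m = 4.18×10⁻⁴ Pa/m
Geostrophic balance (pressure-gradient force = Coriolis force):
V_g = (1/(fρ)) |∂P/∂n| = 4.18×10⁻⁴ / (1.22×10⁻⁴ × 1.06) = 3.23 m/s
Converting: 3.23 m/s × 1.944 = 6.3 knots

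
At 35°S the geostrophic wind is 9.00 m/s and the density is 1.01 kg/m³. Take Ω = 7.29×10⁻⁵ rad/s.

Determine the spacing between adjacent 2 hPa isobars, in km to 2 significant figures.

260 km

Coriolis parameter at 35°S:
f = 2Ω sin φ = 2 × 7.29×10⁻⁵ × sin 35° = 8.36×10⁻⁵ s⁻¹
Geostrophic balance rearranged: |∂P/∂n| = f ρ V_g
|∂P/∂n| = 8.36×10⁻⁵ × 1.01 × 9.00 = 7.60×10⁻⁴ Pa/m
Isobar spacing: Δn = ΔP/|∂P/∂n| = 200 Pa / 7.60×10⁻⁴ Pa/m = 263098 m ≈ 260 km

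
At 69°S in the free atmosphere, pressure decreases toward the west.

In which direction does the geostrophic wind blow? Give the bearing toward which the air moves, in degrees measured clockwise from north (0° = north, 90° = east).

The pressure-gradient force points toward the west (bearing 270°).
Geostrophic balance: in the Southern Hemisphere the Coriolis force deflects motion to the left, so the geostrophic wind blows 90° to the left of the pressure-gradient force (low pressure on the right).
Rotating 270° by 90° counterclockwise gives 180° — the wind blows toward the south.

180°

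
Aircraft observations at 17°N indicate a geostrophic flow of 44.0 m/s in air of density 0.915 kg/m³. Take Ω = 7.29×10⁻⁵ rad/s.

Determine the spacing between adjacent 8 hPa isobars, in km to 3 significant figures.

466 km

Coriolis parameter at 17°N:
f = 2Ω sin φ = 2 × 7.29×10⁻⁵ × sin 17° = 4.26×10⁻⁵ s⁻¹
Geostrophic balance rearranged: |∂P/∂n| = f ρ V_g
|∂P/∂n| = 4.26×10⁻⁵ × 0.915 × 44.0 = 1.72×10⁻³ Pa/m
Isobar spacing: Δn = ΔP/|∂P/∂n| = 800 Pa / 1.72×10⁻³ Pa/m = 466147 m ≈ 466 km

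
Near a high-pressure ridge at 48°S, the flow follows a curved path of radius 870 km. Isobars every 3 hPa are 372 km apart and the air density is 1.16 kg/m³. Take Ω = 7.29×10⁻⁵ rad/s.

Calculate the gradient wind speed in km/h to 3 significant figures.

Coriolis parameter at 48°S:
f = 2Ω sin φ = 2 × 7.29×10⁻⁵ × sin 48° = 1.08×10⁻⁴ s⁻¹
Pressure gradient: |∂P/∂n| = 300 Pa / 372000 m = 8.06×10⁻⁴ Pa/m
Geostrophic speed: V_g = |∂P/∂n|/(fρ) = 8.06×10⁻⁴/(1.08×10⁻⁴ × 1.16) = 6.42 m/s
Around a high, pressure-gradient force acts outward with centrifugal, so Coriolis balances both:
fV = (1/ρ)|∂P/∂n| + V²/R  →  V² − fR·V + fR·V_g = 0
With fR = 1.08×10⁻⁴ × 870×10³ m = 94.3 m/s:
V = [fR − √((fR)² − 4 fR V_g)]/2 = [94.3 − √(94.3² − 4×94.3×6.42)]/2 = 6.93 m/s
Supergeostrophic (V > V_g = 6.42 m/s), as expected around a high.
Converting: 6.93 m/s × 3.6 = 24.9 km/h

24.9 km/h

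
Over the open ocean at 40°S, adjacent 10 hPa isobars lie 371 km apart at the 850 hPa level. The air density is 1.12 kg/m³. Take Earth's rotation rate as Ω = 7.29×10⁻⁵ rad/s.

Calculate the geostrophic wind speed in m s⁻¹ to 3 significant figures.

Coriolis parameter at 40°S:
f = 2Ω sin φ = 2 × 7.29×10⁻⁵ × sin 40° = 9.37×10⁻⁵ s⁻¹
Pressure gradient: |∂P/∂n| = 1000 Pa / 371000 m = 2.70×10⁻³ Pa/m
Geostrophic balance (pressure-gradient force = Coriolis force):
V_g = (1/(fρ)) |∂P/∂n| = 2.70×10⁻³ / (9.37×10⁻⁵ × 1.12) = 25.7 m/s

25.7 m s⁻¹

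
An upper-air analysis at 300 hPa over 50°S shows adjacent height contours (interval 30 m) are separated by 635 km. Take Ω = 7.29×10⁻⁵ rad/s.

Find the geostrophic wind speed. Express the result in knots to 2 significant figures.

Coriolis parameter at 50°S:
f = 2Ω sin φ = 2 × 7.29×10⁻⁵ × sin 50° = 1.12×10⁻⁴ s⁻¹
Height gradient: |∂Z/∂n| = 30 m / 635000 m = 4.72×10⁻⁵
On a pressure surface, geostrophic balance gives V_g = (g/f)|∂Z/∂n|:
V_g = 9.81 × 4.72×10⁻⁵ / 1.12×10⁻⁴ = 4.15 m/s
Converting: 4.15 m/s × 1.944 = 8.1 knots

8.1 knots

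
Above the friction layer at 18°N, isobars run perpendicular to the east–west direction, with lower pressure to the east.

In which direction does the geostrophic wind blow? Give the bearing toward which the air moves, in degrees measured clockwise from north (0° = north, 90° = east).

180°

The pressure-gradient force points toward the east (bearing 090°).
Geostrophic balance: in the Northern Hemisphere the Coriolis force deflects motion to the right, so the geostrophic wind blows 90° to the right of the pressure-gradient force (low pressure on the left).
Rotating 090° by 90° clockwise gives 180° — the wind blows toward the south.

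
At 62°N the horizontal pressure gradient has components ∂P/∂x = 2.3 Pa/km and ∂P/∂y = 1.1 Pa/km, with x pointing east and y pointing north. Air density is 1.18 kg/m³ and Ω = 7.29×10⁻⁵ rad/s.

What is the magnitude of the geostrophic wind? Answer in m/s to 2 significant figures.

17 m/s

Coriolis parameter at 62°N:
f = 2Ω sin φ = 2 × 7.29×10⁻⁵ × sin 62° = 1.29×10⁻⁴ s⁻¹
Component geostrophic relations (x east, y north):
u_g = −(1/(fρ)) ∂P/∂y,  v_g = (1/(fρ)) ∂P/∂x
u_g = −(1.1×10⁻³)/(1.29×10⁻⁴ × 1.18) = −7.24 m/s;  v_g = (2.3×10⁻³)/(1.29×10⁻⁴ × 1.18) = 15.1 m/s
|V_g| = √(u_g² + v_g²) = 16.8 m/s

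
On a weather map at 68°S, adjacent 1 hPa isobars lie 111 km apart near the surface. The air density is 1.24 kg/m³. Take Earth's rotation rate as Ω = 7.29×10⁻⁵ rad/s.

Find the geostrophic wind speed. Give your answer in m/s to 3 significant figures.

5.37 m/s

Coriolis parameter at 68°S:
f = 2Ω sin φ = 2 × 7.29×10⁻⁵ × sin 68° = 1.35×10⁻⁴ s⁻¹
Pressure gradient: |∂P/∂n| = 100 Pa / 111000 m = 9.01×10⁻⁴ Pa/m
Geostrophic balance (pressure-gradient force = Coriolis force):
V_g = (1/(fρ)) |∂P/∂n| = 9.01×10⁻⁴ / (1.35×10⁻⁴ × 1.24) = 5.37 m/s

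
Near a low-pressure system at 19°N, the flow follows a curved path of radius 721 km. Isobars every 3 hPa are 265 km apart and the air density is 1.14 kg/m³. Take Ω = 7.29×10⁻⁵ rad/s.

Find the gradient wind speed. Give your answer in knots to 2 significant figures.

28 knots

Coriolis parameter at 19°N:
f = 2Ω sin φ = 2 × 7.29×10⁻⁵ × sin 19° = 4.75×10⁻⁵ s⁻¹
Pressure gradient: |∂P/∂n| = 300 Pa / 265000 m = 1.13×10⁻³ Pa/m
Geostrophic speed: V_g = |∂P/∂n|/(fρ) = 1.13×10⁻³/(4.75×10⁻⁵ × 1.14) = 20.9 m/s
Around a low, centrifugal force acts outward with Coriolis, so pressure-gradient force balances both:
(1/ρ)|∂P/∂n| = fV + V²/R  →  V² + fR·V − fR·V_g = 0
With fR = 4.75×10⁻⁵ × 721×10³ m = 34.2 m/s:
V = [−fR + √((fR)² + 4 fR V_g)]/2 = [−34.2 + √(34.2² + 4×34.2×20.9)]/2 = 14.6 m/s
Subgeostrophic (V < V_g = 20.9 m/s), as expected around a low.
Converting: 14.6 m/s × 1.944 = 28 knots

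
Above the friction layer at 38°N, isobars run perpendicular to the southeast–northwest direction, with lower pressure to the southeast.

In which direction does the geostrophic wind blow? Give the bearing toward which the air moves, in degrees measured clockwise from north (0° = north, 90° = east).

225°

The pressure-gradient force points toward the southeast (bearing 135°).
Geostrophic balance: in the Northern Hemisphere the Coriolis force deflects motion to the right, so the geostrophic wind blows 90° to the right of the pressure-gradient force (low pressure on the left).
Rotating 135° by 90° clockwise gives 225° — the wind blows toward the southwest.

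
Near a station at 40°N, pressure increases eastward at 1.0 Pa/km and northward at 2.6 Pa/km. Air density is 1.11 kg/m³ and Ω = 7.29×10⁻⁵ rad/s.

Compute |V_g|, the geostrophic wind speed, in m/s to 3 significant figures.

26.8 m/s

Coriolis parameter at 40°N:
f = 2Ω sin φ = 2 × 7.29×10⁻⁵ × sin 40° = 9.37×10⁻⁵ s⁻¹
Component geostrophic relations (x east, y north):
u_g = −(1/(fρ)) ∂P/∂y,  v_g = (1/(fρ)) ∂P/∂x
u_g = −(2.6×10⁻³)/(9.37×10⁻⁵ × 1.11) = −25.0 m/s;  v_g = (1.0×10⁻³)/(9.37×10⁻⁵ × 1.11) = 9.61 m/s
|V_g| = √(u_g² + v_g²) = 26.8 m/s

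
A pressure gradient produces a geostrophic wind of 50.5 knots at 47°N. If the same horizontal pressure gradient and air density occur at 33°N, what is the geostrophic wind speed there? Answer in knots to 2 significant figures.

With the same pressure gradient and density, V_g ∝ 1/f ∝ 1/sin φ.
V₂ = V₁ · sin φ₁ / sin φ₂ = 50.5 × sin 47° / sin 33°
V₂ = 50.5 × 0.7314/0.5446 = 68 knots

68 knots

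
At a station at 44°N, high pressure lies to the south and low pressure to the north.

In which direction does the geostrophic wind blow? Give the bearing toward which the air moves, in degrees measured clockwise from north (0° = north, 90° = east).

090°

The pressure-gradient force points toward the north (bearing 000°).
Geostrophic balance: in the Northern Hemisphere the Coriolis force deflects motion to the right, so the geostrophic wind blows 90° to the right of the pressure-gradient force (low pressure on the left).
Rotating 000° by 90° clockwise gives 090° — the wind blows toward the east.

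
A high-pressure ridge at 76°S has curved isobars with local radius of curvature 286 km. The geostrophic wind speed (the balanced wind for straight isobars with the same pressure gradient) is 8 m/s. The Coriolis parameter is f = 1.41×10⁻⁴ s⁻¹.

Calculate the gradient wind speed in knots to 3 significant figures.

Around a high, pressure-gradient force acts outward with centrifugal, so Coriolis balances both:
fV = (1/ρ)|∂P/∂n| + V²/R  →  V² − fR·V + fR·V_g = 0
With fR = 1.41×10⁻⁴ × 286×10³ m = 40.3 m/s:
V = [fR − √((fR)² − 4 fR V_g)]/2 = [40.3 − √(40.3² − 4×40.3×8)]/2 = 11 m/s
Supergeostrophic (V > V_g = 8 m/s), as expected around a high.
Converting: 11 m/s × 1.944 = 21.4 knots

21.4 knots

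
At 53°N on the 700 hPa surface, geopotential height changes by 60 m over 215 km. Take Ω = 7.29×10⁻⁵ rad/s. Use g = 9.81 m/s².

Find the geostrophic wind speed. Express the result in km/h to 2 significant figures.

Coriolis parameter at 53°N:
f = 2Ω sin φ = 2 × 7.29×10⁻⁵ × sin 53° = 1.16×10⁻⁴ s⁻¹
Height gradient: |∂Z/∂n| = 60 m / 215000 m = 2.79×10⁻⁴
On a pressure surface, geostrophic balance gives V_g = (g/f)|∂Z/∂n|:
V_g = 9.81 × 2.79×10⁻⁴ / 1.16×10⁻⁴ = 23.5 m/s
Converting: 23.5 m/s × 3.6 = 85 km/h

85 km/h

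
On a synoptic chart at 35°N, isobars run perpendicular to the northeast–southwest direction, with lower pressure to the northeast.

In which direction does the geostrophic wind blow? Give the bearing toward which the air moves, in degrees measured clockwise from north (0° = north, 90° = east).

The pressure-gradient force points toward the northeast (bearing 045°).
Geostrophic balance: in the Northern Hemisphere the Coriolis force deflects motion to the right, so the geostrophic wind blows 90° to the right of the pressure-gradient force (low pressure on the left).
Rotating 045° by 90° clockwise gives 135° — the wind blows toward the southeast.

135°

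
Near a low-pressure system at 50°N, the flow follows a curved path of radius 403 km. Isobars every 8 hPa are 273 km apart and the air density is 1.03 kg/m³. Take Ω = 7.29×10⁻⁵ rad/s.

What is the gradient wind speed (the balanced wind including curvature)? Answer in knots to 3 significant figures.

Coriolis parameter at 50°N:
f = 2Ω sin φ = 2 × 7.29×10⁻⁵ × sin 50° = 1.12×10⁻⁴ s⁻¹
Pressure gradient: |∂P/∂n| = 800 Pa / 273000 m = 2.93×10⁻³ Pa/m
Geostrophic speed: V_g = |∂P/∂n|/(fρ) = 2.93×10⁻³/(1.12×10⁻⁴ × 1.03) = 25.5 m/s
Around a low, centrifugal force acts outward with Coriolis, so pressure-gradient force balances both:
(1/ρ)|∂P/∂n| = fV + V²/R  →  V² + fR·V − fR·V_g = 0
With fR = 1.12×10⁻⁴ × 403×10³ m = 45.0 m/s:
V = [−fR + √((fR)² + 4 fR V_g)]/2 = [−45.0 + √(45.0² + 4×45.0×25.5)]/2 = 18.2 m/s
Subgeostrophic (V < V_g = 25.5 m/s), as expected around a low.
Converting: 18.2 m/s × 1.944 = 35.3 knots

35.3 knots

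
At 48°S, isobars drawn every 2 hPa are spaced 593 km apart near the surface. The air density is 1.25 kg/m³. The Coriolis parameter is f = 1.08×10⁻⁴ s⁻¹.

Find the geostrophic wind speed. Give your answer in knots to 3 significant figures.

4.86 knots

Pressure gradient: |∂P/∂n| = 200 Pa / 593000 m = 3.37×10⁻⁴ Pa/m
Geostrophic balance (pressure-gradient force = Coriolis force):
V_g = (1/(fρ)) |∂P/∂n| = 3.37×10⁻⁴ / (1.08×10⁻⁴ × 1.25) = 2.50 m/s
Converting: 2.50 m/s × 1.944 = 4.86 knots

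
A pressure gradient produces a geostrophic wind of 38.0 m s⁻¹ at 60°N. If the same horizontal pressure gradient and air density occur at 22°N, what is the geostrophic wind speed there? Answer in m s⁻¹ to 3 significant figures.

With the same pressure gradient and density, V_g ∝ 1/f ∝ 1/sin φ.
V₂ = V₁ · sin φ₁ / sin φ₂ = 38.0 × sin 60° / sin 22°
V₂ = 38.0 × 0.8660/0.3746 = 87.8 m s⁻¹

87.8 m s⁻¹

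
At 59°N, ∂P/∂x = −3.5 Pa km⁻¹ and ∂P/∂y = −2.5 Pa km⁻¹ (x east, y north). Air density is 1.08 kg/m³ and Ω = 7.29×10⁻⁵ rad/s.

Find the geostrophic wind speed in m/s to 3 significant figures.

Coriolis parameter at 59°N:
f = 2Ω sin φ = 2 × 7.29×10⁻⁵ × sin 59° = 1.25×10⁻⁴ s⁻¹
Component geostrophic relations (x east, y north):
u_g = −(1/(fρ)) ∂P/∂y,  v_g = (1/(fρ)) ∂P/∂x
u_g = −(−2.5×10⁻³)/(1.25×10⁻⁴ × 1.08) = 18.5 m/s;  v_g = (−3.5×10⁻³)/(1.25×10⁻⁴ × 1.08) = −25.9 m/s
|V_g| = √(u_g² + v_g²) = 31.9 m/s

31.9 m/s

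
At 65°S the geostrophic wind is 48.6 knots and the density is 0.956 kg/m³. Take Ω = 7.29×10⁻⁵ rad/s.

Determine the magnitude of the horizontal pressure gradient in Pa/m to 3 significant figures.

Coriolis parameter at 65°S:
f = 2Ω sin φ = 2 × 7.29×10⁻⁵ × sin 65° = 1.32×10⁻⁴ s⁻¹
Wind speed in SI: 48.6 knots = 25.0 m/s
Geostrophic balance rearranged: |∂P/∂n| = f ρ V_g
|∂P/∂n| = 1.32×10⁻⁴ × 0.956 × 25.0 = 3.16×10⁻³ Pa/m

3.16×10⁻³ Pa/m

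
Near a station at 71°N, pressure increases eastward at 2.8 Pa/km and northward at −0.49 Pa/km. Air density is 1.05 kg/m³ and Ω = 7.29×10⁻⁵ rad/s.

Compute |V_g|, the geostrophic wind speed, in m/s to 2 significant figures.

20 m/s

Coriolis parameter at 71°N:
f = 2Ω sin φ = 2 × 7.29×10⁻⁵ × sin 71° = 1.38×10⁻⁴ s⁻¹
Component geostrophic relations (x east, y north):
u_g = −(1/(fρ)) ∂P/∂y,  v_g = (1/(fρ)) ∂P/∂x
u_g = −(−0.49×10⁻³)/(1.38×10⁻⁴ × 1.05) = 3.39 m/s;  v_g = (2.8×10⁻³)/(1.38×10⁻⁴ × 1.05) = 19.3 m/s
|V_g| = √(u_g² + v_g²) = 19.6 m/s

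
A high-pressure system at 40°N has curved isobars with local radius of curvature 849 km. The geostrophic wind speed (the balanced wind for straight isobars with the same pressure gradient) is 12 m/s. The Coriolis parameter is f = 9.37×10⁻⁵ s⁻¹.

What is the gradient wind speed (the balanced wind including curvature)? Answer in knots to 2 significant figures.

29 knots

Around a high, pressure-gradient force acts outward with centrifugal, so Coriolis balances both:
fV = (1/ρ)|∂P/∂n| + V²/R  →  V² − fR·V + fR·V_g = 0
With fR = 9.37×10⁻⁵ × 849×10³ m = 79.6 m/s:
V = [fR − √((fR)² − 4 fR V_g)]/2 = [79.6 − √(79.6² − 4×79.6×12)]/2 = 14.7 m/s
Supergeostrophic (V > V_g = 12 m/s), as expected around a high.
Converting: 14.7 m/s × 1.944 = 29 knots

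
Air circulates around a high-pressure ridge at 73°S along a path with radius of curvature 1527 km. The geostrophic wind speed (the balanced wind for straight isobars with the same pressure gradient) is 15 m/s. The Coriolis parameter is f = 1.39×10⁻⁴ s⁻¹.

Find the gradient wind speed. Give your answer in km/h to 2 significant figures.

Around a high, pressure-gradient force acts outward with centrifugal, so Coriolis balances both:
fV = (1/ρ)|∂P/∂n| + V²/R  →  V² − fR·V + fR·V_g = 0
With fR = 1.39×10⁻⁴ × 1527×10³ m = 212 m/s:
V = [fR − √((fR)² − 4 fR V_g)]/2 = [212 − √(212² − 4×212×15)]/2 = 16.2 m/s
Supergeostrophic (V > V_g = 15 m/s), as expected around a high.
Converting: 16.2 m/s × 3.6 = 58 km/h

58 km/h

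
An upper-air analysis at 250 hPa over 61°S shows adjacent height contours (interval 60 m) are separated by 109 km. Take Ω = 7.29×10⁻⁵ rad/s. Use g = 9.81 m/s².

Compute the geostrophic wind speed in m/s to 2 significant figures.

42 m/s

Coriolis parameter at 61°S:
f = 2Ω sin φ = 2 × 7.29×10⁻⁵ × sin 61° = 1.28×10⁻⁴ s⁻¹
Height gradient: |∂Z/∂n| = 60 m / 109000 m = 5.50×10⁻⁴
On a pressure surface, geostrophic balance gives V_g = (g/f)|∂Z/∂n|:
V_g = 9.81 × 5.50×10⁻⁴ / 1.28×10⁻⁴ = 42.3 m/s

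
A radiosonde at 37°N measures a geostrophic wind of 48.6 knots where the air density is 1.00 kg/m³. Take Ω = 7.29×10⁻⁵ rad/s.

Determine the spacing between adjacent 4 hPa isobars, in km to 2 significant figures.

Coriolis parameter at 37°N:
f = 2Ω sin φ = 2 × 7.29×10⁻⁵ × sin 37° = 8.77×10⁻⁵ s⁻¹
Wind speed in SI: 48.6 knots = 25.0 m/s
Geostrophic balance rearranged: |∂P/∂n| = f ρ V_g
|∂P/∂n| = 8.77×10⁻⁵ × 1.00 × 25.0 = 2.19×10⁻³ Pa/m
Isobar spacing: Δn = ΔP/|∂P/∂n| = 400 Pa / 2.19×10⁻³ Pa/m = 182333 m ≈ 180 km

180 km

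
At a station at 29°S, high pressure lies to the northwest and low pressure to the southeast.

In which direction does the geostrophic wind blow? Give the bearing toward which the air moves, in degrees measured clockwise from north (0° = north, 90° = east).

045°

The pressure-gradient force points toward the southeast (bearing 135°).
Geostrophic balance: in the Southern Hemisphere the Coriolis force deflects motion to the left, so the geostrophic wind blows 90° to the left of the pressure-gradient force (low pressure on the right).
Rotating 135° by 90° counterclockwise gives 045° — the wind blows toward the northeast.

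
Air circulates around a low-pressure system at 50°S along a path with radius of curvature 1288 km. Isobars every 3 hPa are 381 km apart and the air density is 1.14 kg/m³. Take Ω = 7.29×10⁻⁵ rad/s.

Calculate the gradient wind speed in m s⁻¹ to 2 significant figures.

5.9 m s⁻¹

Coriolis parameter at 50°S:
f = 2Ω sin φ = 2 × 7.29×10⁻⁵ × sin 50° = 1.12×10⁻⁴ s⁻¹
Pressure gradient: |∂P/∂n| = 300 Pa / 381000 m = 7.87×10⁻⁴ Pa/m
Geostrophic speed: V_g = |∂P/∂n|/(fρ) = 7.87×10⁻⁴/(1.12×10⁻⁴ × 1.14) = 6.18 m/s
Around a low, centrifugal force acts outward with Coriolis, so pressure-gradient force balances both:
(1/ρ)|∂P/∂n| = fV + V²/R  →  V² + fR·V − fR·V_g = 0
With fR = 1.12×10⁻⁴ × 1288×10³ m = 144 m/s:
V = [−fR + √((fR)² + 4 fR V_g)]/2 = [−144 + √(144² + 4×144×6.18)]/2 = 5.94 m/s
Subgeostrophic (V < V_g = 6.18 m/s), as expected around a low.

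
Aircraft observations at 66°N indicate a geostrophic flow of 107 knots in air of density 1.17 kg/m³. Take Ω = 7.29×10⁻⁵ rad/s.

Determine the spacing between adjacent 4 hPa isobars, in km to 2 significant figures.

Coriolis parameter at 66°N:
f = 2Ω sin φ = 2 × 7.29×10⁻⁵ × sin 66° = 1.33×10⁻⁴ s⁻¹
Wind speed in SI: 107 knots = 55.0 m/s
Geostrophic balance rearranged: |∂P/∂n| = f ρ V_g
|∂P/∂n| = 1.33×10⁻⁴ × 1.17 × 55.0 = 8.58×10⁻³ Pa/m
Isobar spacing: Δn = ΔP/|∂P/∂n| = 400 Pa / 8.58×10⁻³ Pa/m = 46630 m ≈ 47 km

47 km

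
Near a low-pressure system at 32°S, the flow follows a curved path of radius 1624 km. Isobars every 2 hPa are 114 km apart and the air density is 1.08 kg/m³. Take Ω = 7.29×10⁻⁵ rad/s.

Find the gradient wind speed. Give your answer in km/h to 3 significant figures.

66.0 km/h

Coriolis parameter at 32°S:
f = 2Ω sin φ = 2 × 7.29×10⁻⁵ × sin 32° = 7.73×10⁻⁵ s⁻¹
Pressure gradient: |∂P/∂n| = 200 Pa / 114000 m = 1.75×10⁻³ Pa/m
Geostrophic speed: V_g = |∂P/∂n|/(fρ) = 1.75×10⁻³/(7.73×10⁻⁵ × 1.08) = 21.0 m/s
Around a low, centrifugal force acts outward with Coriolis, so pressure-gradient force balances both:
(1/ρ)|∂P/∂n| = fV + V²/R  →  V² + fR·V − fR·V_g = 0
With fR = 7.73×10⁻⁵ × 1624×10³ m = 125 m/s:
V = [−fR + √((fR)² + 4 fR V_g)]/2 = [−125 + √(125² + 4×125×21)]/2 = 18.3 m/s
Subgeostrophic (V < V_g = 21 m/s), as expected around a low.
Converting: 18.3 m/s × 3.6 = 66.0 km/h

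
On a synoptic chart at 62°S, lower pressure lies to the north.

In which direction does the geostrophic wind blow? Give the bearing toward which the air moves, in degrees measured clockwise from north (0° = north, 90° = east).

270°

The pressure-gradient force points toward the north (bearing 000°).
Geostrophic balance: in the Southern Hemisphere the Coriolis force deflects motion to the left, so the geostrophic wind blows 90° to the left of the pressure-gradient force (low pressure on the right).
Rotating 000° by 90° counterclockwise gives 270° — the wind blows toward the west.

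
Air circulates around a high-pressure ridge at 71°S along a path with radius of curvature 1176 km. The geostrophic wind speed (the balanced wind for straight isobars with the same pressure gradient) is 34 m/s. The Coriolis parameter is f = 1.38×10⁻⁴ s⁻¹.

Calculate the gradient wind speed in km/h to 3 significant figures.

175 km/h

Around a high, pressure-gradient force acts outward with centrifugal, so Coriolis balances both:
fV = (1/ρ)|∂P/∂n| + V²/R  →  V² − fR·V + fR·V_g = 0
With fR = 1.38×10⁻⁴ × 1176×10³ m = 162 m/s:
V = [fR − √((fR)² − 4 fR V_g)]/2 = [162 − √(162² − 4×162×34)]/2 = 48.5 m/s
Supergeostrophic (V > V_g = 34 m/s), as expected around a high.
Converting: 48.5 m/s × 3.6 = 175 km/h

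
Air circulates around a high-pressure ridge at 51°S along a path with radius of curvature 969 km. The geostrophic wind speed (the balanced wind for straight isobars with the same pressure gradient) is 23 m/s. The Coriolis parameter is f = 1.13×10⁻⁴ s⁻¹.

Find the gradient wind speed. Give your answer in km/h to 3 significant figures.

Around a high, pressure-gradient force acts outward with centrifugal, so Coriolis balances both:
fV = (1/ρ)|∂P/∂n| + V²/R  →  V² − fR·V + fR·V_g = 0
With fR = 1.13×10⁻⁴ × 969×10³ m = 109 m/s:
V = [fR − √((fR)² − 4 fR V_g)]/2 = [109 − √(109² − 4×109×23)]/2 = 32.9 m/s
Supergeostrophic (V > V_g = 23 m/s), as expected around a high.
Converting: 32.9 m/s × 3.6 = 118 km/h

118 km/h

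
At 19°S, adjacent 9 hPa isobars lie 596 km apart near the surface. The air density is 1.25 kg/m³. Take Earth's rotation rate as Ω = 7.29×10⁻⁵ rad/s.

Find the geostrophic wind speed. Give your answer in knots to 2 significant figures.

Coriolis parameter at 19°S:
f = 2Ω sin φ = 2 × 7.29×10⁻⁵ × sin 19° = 4.75×10⁻⁵ s⁻¹
Pressure gradient: |∂P/∂n| = 900 Pa / 596000 m = 1.51×10⁻³ Pa/m
Geostrophic balance (pressure-gradient force = Coriolis force):
V_g = (1/(fρ)) |∂P/∂n| = 1.51×10⁻³ / (4.75×10⁻⁵ × 1.25) = 25.4 m/s
Converting: 25.4 m/s × 1.944 = 49 knots

49 knots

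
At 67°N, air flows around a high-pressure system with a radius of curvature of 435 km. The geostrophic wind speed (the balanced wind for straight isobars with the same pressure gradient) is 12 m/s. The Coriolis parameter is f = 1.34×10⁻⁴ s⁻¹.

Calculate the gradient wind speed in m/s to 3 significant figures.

Around a high, pressure-gradient force acts outward with centrifugal, so Coriolis balances both:
fV = (1/ρ)|∂P/∂n| + V²/R  →  V² − fR·V + fR·V_g = 0
With fR = 1.34×10⁻⁴ × 435×10³ m = 58.3 m/s:
V = [fR − √((fR)² − 4 fR V_g)]/2 = [58.3 − √(58.3² − 4×58.3×12)]/2 = 16.9 m/s
Supergeostrophic (V > V_g = 12 m/s), as expected around a high.

16.9 m/s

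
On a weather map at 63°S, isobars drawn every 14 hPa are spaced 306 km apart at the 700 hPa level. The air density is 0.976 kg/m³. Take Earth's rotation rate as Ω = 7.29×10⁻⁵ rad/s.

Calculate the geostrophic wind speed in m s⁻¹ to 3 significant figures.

Coriolis parameter at 63°S:
f = 2Ω sin φ = 2 × 7.29×10⁻⁵ × sin 63° = 1.30×10⁻⁴ s⁻¹
Pressure gradient: |∂P/∂n| = 1400 Pa / 306000 m = 4.58×10⁻³ Pa/m
Geostrophic balance (pressure-gradient force = Coriolis force):
V_g = (1/(fρ)) |∂P/∂n| = 4.58×10⁻³ / (1.30×10⁻⁴ × 0.976) = 36.1 m/s

36.1 m s⁻¹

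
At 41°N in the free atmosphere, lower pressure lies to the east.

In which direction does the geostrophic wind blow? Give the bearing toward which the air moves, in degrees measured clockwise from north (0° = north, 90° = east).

180°

The pressure-gradient force points toward the east (bearing 090°).
Geostrophic balance: in the Northern Hemisphere the Coriolis force deflects motion to the right, so the geostrophic wind blows 90° to the right of the pressure-gradient force (low pressure on the left).
Rotating 090° by 90° clockwise gives 180° — the wind blows toward the south.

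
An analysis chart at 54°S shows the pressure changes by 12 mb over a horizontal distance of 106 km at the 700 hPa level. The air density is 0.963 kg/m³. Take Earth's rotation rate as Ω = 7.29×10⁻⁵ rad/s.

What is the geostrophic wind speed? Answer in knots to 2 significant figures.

190 knots

Coriolis parameter at 54°S:
f = 2Ω sin φ = 2 × 7.29×10⁻⁵ × sin 54° = 1.18×10⁻⁴ s⁻¹
Pressure gradient: |∂P/∂n| = 1200 Pa / 106000 m = 1.13×10⁻² Pa/m
Geostrophic balance (pressure-gradient force = Coriolis force):
V_g = (1/(fρ)) |∂P/∂n| = 1.13×10⁻² / (1.18×10⁻⁴ × 0.963) = 99.7 m/s
Converting: 99.7 m/s × 1.944 = 190 knots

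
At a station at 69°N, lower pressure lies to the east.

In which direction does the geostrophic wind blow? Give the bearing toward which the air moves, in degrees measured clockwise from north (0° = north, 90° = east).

The pressure-gradient force points toward the east (bearing 090°).
Geostrophic balance: in the Northern Hemisphere the Coriolis force deflects motion to the right, so the geostrophic wind blows 90° to the right of the pressure-gradient force (low pressure on the left).
Rotating 090° by 90° clockwise gives 180° — the wind blows toward the south.

180°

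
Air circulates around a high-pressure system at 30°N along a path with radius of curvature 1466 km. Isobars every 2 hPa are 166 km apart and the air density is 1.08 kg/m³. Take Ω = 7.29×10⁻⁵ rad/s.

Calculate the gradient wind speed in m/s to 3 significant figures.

Coriolis parameter at 30°N:
f = 2Ω sin φ = 2 × 7.29×10⁻⁵ × sin 30° = 7.29×10⁻⁵ s⁻¹
Pressure gradient: |∂P/∂n| = 200 Pa / 166000 m = 1.20×10⁻³ Pa/m
Geostrophic speed: V_g = |∂P/∂n|/(fρ) = 1.20×10⁻³/(7.29×10⁻⁵ × 1.08) = 15.3 m/s
Around a high, pressure-gradient force acts outward with centrifugal, so Coriolis balances both:
fV = (1/ρ)|∂P/∂n| + V²/R  →  V² − fR·V + fR·V_g = 0
With fR = 7.29×10⁻⁵ × 1466×10³ m = 107 m/s:
V = [fR − √((fR)² − 4 fR V_g)]/2 = [107 − √(107² − 4×107×15.3)]/2 = 18.5 m/s
Supergeostrophic (V > V_g = 15.3 m/s), as expected around a high.

18.5 m/s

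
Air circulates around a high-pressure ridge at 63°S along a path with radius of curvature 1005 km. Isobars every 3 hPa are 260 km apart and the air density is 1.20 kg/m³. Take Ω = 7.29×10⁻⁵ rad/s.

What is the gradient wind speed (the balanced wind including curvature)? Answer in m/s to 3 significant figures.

Coriolis parameter at 63°S:
f = 2Ω sin φ = 2 × 7.29×10⁻⁵ × sin 63° = 1.30×10⁻⁴ s⁻¹
Pressure gradient: |∂P/∂n| = 300 Pa / 260000 m = 1.15×10⁻³ Pa/m
Geostrophic speed: V_g = |∂P/∂n|/(fρ) = 1.15×10⁻³/(1.30×10⁻⁴ × 1.20) = 7.40 m/s
Around a high, pressure-gradient force acts outward with centrifugal, so Coriolis balances both:
fV = (1/ρ)|∂P/∂n| + V²/R  →  V² − fR·V + fR·V_g = 0
With fR = 1.30×10⁻⁴ × 1005×10³ m = 131 m/s:
V = [fR − √((fR)² − 4 fR V_g)]/2 = [131 − √(131² − 4×131×7.4)]/2 = 7.88 m/s
Supergeostrophic (V > V_g = 7.4 m/s), as expected around a high.

7.88 m/s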